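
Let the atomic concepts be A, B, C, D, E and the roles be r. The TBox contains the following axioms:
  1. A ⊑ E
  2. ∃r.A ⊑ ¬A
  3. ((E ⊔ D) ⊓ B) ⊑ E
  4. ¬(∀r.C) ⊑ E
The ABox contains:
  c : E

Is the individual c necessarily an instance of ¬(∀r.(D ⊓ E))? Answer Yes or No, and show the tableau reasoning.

1. c : ¬(∀r.(D ⊓ E))?  L(c) = {E} ∪ {∀r.(D ⊓ E)}
   open: L(c) ⊇ {E, ∀r.(D ⊓ E), ∀r.¬A} — c ∉ ¬(∀r.(D ⊓ E)) possible
2. Hence c : ¬(∀r.(D ⊓ E)): not entailed.

No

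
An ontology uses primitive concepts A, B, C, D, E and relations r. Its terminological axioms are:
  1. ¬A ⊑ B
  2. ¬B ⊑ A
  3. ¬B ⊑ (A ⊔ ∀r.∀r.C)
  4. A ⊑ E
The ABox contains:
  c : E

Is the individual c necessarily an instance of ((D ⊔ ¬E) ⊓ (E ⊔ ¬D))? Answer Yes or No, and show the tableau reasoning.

No

1. c : ((D ⊔ ¬E) ⊓ (E ⊔ ¬D))?  L(c) = {E} ∪ {((¬D ⊓ E) ⊔ (¬E ⊓ D))}
   open: L(c) ⊇ {A, B, E, ¬D} — c ∉ ((D ⊔ ¬E) ⊓ (E ⊔ ¬D)) possible
2. Hence c : ((D ⊔ ¬E) ⊓ (E ⊔ ¬D)): not entailed.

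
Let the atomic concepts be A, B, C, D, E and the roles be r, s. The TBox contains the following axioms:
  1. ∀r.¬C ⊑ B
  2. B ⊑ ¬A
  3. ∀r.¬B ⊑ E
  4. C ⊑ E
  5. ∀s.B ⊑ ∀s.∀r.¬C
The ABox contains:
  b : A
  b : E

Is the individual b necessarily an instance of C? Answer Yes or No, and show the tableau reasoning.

1. b : C?  L(b) = {A, E} ∪ {¬C}
   open: L(b) ⊇ {A, E, ¬B, ¬C, ∃r.C, …} (+ ∃-successors) — b ∉ C possible
2. Hence b : C: not entailed.

No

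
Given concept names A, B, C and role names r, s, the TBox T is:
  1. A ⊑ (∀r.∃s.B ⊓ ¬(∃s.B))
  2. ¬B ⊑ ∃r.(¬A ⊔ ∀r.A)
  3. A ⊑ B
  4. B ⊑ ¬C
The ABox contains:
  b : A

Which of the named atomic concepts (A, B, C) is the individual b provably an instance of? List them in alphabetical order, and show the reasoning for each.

1. b : A?  L(b) = {A} ∪ {¬A}
   clash {A, ¬A} at b — b ∈ A
2. b : B?  L(b) = {A} ∪ {¬B}
   clash {B, ¬B} at b — b ∈ B
3. b : C?  L(b) = {A} ∪ {¬C}
   apply at b: A⊑(∀r.∃s.B ⊓ ¬(∃s.B)); A⊑B
   open: L(b) ⊇ {A, B, ¬C, ∀r.∃s.B, ∀s.¬B} — b ∉ C possible
4. Entailed for b: {A, B}

{A, B}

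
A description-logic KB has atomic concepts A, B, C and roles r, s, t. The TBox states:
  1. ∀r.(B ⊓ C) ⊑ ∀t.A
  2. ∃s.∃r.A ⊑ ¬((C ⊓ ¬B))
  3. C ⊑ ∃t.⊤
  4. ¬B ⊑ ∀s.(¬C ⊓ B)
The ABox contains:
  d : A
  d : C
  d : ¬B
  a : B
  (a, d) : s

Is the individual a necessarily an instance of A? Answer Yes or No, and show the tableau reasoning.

1. a : A?  L(a) = {B} ∪ {¬A}
   open: L(a) ⊇ {B, ¬A, ¬C, ∀s.∀r.¬A, ∃r.(¬B ⊔ ¬C)} (+ ∃-successors) — a ∉ A possible
2. Hence a : A: not entailed.

No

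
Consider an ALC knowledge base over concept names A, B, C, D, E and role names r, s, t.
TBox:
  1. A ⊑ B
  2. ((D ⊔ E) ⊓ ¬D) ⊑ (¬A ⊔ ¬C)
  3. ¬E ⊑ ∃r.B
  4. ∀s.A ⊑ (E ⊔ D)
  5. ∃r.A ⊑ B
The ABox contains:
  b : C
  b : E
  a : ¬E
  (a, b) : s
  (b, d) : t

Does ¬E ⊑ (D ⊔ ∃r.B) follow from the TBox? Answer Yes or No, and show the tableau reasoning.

1. ¬E ⊑ (D ⊔ ∃r.B)  ⇔  (¬E ⊓ (¬D ⊓ ∀r.¬B)) unsat w.r.t. T
   all branches close; clash {D, ¬D} at x₀
2. Hence ¬E ⊑ (D ⊔ ∃r.B): entailed.

Yes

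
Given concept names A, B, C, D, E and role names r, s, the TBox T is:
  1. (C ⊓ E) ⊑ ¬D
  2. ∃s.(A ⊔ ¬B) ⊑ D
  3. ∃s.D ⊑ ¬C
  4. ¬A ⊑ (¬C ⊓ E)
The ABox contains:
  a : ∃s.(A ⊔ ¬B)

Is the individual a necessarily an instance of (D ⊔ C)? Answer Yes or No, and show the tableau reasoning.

1. a : (D ⊔ C)?  L(a) = {∃s.(A ⊔ ¬B)} ∪ {(¬D ⊓ ¬C)}
   clash {D, ¬D} at a — a ∈ (D ⊔ C)
2. Hence a : (D ⊔ C): entailed.

Yes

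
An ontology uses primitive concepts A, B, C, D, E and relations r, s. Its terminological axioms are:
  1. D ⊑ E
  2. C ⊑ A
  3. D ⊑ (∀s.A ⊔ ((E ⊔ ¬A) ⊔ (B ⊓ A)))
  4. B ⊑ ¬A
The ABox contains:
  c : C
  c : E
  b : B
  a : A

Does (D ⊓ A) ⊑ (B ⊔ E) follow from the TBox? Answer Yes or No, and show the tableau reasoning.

Yes

1. (D ⊓ A) ⊑ (B ⊔ E)  ⇔  ((D ⊓ A) ⊓ (¬B ⊓ ¬E)) unsat w.r.t. T
   all branches close; clash {E, ¬E} at x₀
2. Hence (D ⊓ A) ⊑ (B ⊔ E): entailed.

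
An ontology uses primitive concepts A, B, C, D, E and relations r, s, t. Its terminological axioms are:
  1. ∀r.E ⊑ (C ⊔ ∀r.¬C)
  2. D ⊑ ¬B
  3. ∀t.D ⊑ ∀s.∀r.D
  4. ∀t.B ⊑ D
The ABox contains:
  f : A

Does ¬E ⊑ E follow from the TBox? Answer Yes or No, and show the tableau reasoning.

1. ¬E ⊑ E  ⇔  (¬E ⊓ ¬E) unsat w.r.t. T
   open: L(x₀) ⊇ {¬D, ¬E, ∃r.¬E, ∃t.¬B, ∃t.¬D} (+ ∃-successors)
2. Hence ¬E ⊑ E: not entailed.

No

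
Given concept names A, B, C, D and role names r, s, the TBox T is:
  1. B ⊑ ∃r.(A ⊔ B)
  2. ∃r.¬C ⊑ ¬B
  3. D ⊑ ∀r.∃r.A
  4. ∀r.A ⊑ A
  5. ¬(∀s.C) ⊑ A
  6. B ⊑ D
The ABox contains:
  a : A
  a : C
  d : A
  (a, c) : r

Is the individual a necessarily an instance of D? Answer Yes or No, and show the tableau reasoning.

1. a : D?  L(a) = {A, C} ∪ {¬D}
   open: L(a) ⊇ {A, C, ¬B, ¬D} — a ∉ D possible
2. Hence a : D: not entailed.

No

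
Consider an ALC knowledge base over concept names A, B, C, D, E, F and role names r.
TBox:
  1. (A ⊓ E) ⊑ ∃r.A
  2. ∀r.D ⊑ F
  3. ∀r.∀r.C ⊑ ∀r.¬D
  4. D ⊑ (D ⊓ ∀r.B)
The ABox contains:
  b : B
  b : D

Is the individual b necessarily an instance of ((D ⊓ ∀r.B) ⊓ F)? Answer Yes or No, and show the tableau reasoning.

1. b : ((D ⊓ ∀r.B) ⊓ F)?  L(b) = {B, D} ∪ {((¬D ⊔ ∃r.¬B) ⊔ ¬F)}
   apply at b: D⊑(D ⊓ ∀r.B)
   open: L(b) ⊇ {B, D, ¬A, ¬F, ∀r.B, …} (+ ∃-successors) — b ∉ ((D ⊓ ∀r.B) ⊓ F) possible
2. Hence b : ((D ⊓ ∀r.B) ⊓ F): not entailed.

No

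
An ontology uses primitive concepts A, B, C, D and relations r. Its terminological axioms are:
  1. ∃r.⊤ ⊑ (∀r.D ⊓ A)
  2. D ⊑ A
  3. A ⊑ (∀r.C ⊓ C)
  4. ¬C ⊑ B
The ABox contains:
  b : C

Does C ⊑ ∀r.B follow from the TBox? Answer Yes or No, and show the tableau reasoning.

1. C ⊑ ∀r.B  ⇔  (C ⊓ ∃r.¬B) unsat w.r.t. T
   open: L(x₀) ⊇ {A, C, ¬D, ∀r.C, ∀r.D, …} (+ ∃-successors)
2. Hence C ⊑ ∀r.B: not entailed.

No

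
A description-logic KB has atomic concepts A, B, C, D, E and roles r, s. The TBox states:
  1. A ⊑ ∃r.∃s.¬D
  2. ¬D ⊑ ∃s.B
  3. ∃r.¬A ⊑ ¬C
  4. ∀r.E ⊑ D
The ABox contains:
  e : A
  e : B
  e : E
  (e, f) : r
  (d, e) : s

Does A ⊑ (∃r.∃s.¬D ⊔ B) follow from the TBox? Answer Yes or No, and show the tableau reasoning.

1. A ⊑ (∃r.∃s.¬D ⊔ B)  ⇔  (A ⊓ (∀r.∀s.D ⊓ ¬B)) unsat w.r.t. T
   all branches close; clash {D, ¬D} at an ∃-successor
2. Hence A ⊑ (∃r.∃s.¬D ⊔ B): entailed.

Yes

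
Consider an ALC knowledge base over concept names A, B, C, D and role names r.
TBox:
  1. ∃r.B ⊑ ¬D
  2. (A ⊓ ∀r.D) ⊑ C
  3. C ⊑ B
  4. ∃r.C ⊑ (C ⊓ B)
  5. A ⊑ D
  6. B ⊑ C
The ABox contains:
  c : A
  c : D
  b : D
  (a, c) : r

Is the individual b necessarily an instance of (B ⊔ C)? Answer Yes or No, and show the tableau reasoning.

No

1. b : (B ⊔ C)?  L(b) = {D} ∪ {(¬B ⊓ ¬C)}
   open: L(b) ⊇ {D, ¬A, ¬B, ¬C, ∀r.¬B, …} — b ∉ (B ⊔ C) possible
2. Hence b : (B ⊔ C): not entailed.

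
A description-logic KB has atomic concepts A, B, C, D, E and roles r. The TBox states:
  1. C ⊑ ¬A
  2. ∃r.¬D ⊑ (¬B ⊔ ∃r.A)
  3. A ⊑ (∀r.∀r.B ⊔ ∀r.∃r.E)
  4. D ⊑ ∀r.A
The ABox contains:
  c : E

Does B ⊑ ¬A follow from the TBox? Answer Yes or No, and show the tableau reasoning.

1. B ⊑ ¬A  ⇔  (B ⊓ A) unsat w.r.t. T
   apply at x₀: A⊑(∀r.∀r.B ⊔ ∀r.∃r.E)
   open: L(x₀) ⊇ {A, B, ¬C, ¬D, ∀r.D, …}
2. Hence B ⊑ ¬A: not entailed.

No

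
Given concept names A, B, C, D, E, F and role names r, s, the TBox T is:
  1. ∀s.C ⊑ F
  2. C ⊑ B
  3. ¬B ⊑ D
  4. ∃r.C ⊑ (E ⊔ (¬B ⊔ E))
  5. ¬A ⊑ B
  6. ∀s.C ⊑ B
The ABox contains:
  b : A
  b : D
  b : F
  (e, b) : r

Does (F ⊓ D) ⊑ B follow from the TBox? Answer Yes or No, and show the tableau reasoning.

1. (F ⊓ D) ⊑ B  ⇔  ((F ⊓ D) ⊓ ¬B) unsat w.r.t. T
   open: L(x₀) ⊇ {A, D, F, ¬B, ¬C, …} (+ ∃-successors)
2. Hence (F ⊓ D) ⊑ B: not entailed.

No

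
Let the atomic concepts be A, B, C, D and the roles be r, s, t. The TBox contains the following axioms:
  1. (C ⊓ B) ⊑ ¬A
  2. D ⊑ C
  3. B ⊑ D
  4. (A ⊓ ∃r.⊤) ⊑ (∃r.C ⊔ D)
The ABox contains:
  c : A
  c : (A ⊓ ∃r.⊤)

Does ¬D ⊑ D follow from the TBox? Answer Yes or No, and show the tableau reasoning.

1. ¬D ⊑ D  ⇔  (¬D ⊓ ¬D) unsat w.r.t. T
   open: L(x₀) ⊇ {¬A, ¬B, ¬D}
2. Hence ¬D ⊑ D: not entailed.

No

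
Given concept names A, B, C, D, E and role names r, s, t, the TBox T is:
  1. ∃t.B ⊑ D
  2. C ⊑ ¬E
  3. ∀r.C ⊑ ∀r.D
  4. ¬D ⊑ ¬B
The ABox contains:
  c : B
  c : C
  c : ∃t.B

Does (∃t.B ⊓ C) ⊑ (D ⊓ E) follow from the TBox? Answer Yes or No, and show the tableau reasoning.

No

1. (∃t.B ⊓ C) ⊑ (D ⊓ E)  ⇔  ((∃t.B ⊓ C) ⊓ (¬D ⊔ ¬E)) unsat w.r.t. T
   apply at x₀: ∃t.B⊑D; C⊑¬E
   open: L(x₀) ⊇ {C, D, ¬E, ∃r.¬C, ∃t.B} (+ ∃-successors)
2. Hence (∃t.B ⊓ C) ⊑ (D ⊓ E): not entailed.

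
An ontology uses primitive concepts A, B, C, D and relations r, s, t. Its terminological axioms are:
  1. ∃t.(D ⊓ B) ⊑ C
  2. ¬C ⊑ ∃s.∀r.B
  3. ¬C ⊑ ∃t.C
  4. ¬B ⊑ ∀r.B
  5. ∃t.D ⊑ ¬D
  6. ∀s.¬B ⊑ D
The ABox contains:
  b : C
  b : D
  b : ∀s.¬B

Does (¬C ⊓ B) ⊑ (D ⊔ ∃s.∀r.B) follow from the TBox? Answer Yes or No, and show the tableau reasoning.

Yes

1. (¬C ⊓ B) ⊑ (D ⊔ ∃s.∀r.B)  ⇔  ((¬C ⊓ B) ⊓ (¬D ⊓ ∀s.∃r.¬B)) unsat w.r.t. T
   all branches close; clash {D, ¬D} at x₀
2. Hence (¬C ⊓ B) ⊑ (D ⊔ ∃s.∀r.B): entailed.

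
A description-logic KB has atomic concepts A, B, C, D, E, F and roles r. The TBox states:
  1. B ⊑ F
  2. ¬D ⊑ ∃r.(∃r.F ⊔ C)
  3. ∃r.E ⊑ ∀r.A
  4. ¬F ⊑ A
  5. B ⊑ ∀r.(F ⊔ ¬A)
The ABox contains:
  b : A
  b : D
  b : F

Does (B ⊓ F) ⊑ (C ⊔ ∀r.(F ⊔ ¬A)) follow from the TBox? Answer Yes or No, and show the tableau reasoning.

1. (B ⊓ F) ⊑ (C ⊔ ∀r.(F ⊔ ¬A))  ⇔  ((B ⊓ F) ⊓ (¬C ⊓ ∃r.(¬F ⊓ A))) unsat w.r.t. T
   all branches close; clash {A, ¬A} at an ∃-successor
2. Hence (B ⊓ F) ⊑ (C ⊔ ∀r.(F ⊔ ¬A)): entailed.

Yes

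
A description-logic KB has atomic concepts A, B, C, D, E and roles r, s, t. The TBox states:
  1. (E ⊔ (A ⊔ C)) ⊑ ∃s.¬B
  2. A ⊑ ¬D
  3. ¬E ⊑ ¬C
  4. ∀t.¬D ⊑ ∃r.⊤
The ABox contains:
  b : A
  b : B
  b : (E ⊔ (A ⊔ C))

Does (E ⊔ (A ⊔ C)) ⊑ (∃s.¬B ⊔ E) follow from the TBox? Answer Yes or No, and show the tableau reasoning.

Yes

1. (E ⊔ (A ⊔ C)) ⊑ (∃s.¬B ⊔ E)  ⇔  ((E ⊔ (A ⊔ C)) ⊓ (∀s.B ⊓ ¬E)) unsat w.r.t. T
   all branches close; clash {C, ¬C} at x₀
2. Hence (E ⊔ (A ⊔ C)) ⊑ (∃s.¬B ⊔ E): entailed.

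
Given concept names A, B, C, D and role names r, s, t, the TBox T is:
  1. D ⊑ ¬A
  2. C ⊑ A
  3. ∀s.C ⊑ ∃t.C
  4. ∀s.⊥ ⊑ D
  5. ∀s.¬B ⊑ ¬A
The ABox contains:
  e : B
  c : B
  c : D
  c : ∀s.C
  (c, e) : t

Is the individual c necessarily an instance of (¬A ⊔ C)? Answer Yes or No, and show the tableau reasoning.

Yes

1. c : (¬A ⊔ C)?  L(c) = {B, D, ∀s.C} ∪ {(A ⊓ ¬C)}
   clash {A, ¬A} at c — c ∈ (¬A ⊔ C)
2. Hence c : (¬A ⊔ C): entailed.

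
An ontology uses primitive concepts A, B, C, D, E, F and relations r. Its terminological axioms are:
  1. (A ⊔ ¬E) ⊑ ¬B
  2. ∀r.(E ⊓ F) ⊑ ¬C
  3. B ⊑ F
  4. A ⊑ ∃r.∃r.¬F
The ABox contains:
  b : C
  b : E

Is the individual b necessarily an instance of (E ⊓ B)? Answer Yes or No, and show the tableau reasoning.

No

1. b : (E ⊓ B)?  L(b) = {C, E} ∪ {(¬E ⊔ ¬B)}
   open: L(b) ⊇ {C, E, ¬A, ¬B, ∃r.(¬E ⊔ ¬F)} (+ ∃-successors) — b ∉ (E ⊓ B) possible
2. Hence b : (E ⊓ B): not entailed.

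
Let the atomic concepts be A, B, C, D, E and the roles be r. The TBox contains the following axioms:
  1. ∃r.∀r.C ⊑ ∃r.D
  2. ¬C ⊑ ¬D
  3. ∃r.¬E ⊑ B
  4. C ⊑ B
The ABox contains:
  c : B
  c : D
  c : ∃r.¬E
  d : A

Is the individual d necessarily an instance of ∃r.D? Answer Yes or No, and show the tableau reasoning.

1. d : ∃r.D?  L(d) = {A} ∪ {∀r.¬D}
   open: L(d) ⊇ {A, B, C, ∀r.¬D, ∀r.∃r.¬C} — d ∉ ∃r.D possible
2. Hence d : ∃r.D: not entailed.

No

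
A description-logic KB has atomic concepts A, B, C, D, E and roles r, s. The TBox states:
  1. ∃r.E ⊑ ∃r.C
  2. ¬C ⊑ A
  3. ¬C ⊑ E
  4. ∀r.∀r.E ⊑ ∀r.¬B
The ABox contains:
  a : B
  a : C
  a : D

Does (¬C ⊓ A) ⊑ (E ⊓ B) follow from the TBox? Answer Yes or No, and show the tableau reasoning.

No

1. (¬C ⊓ A) ⊑ (E ⊓ B)  ⇔  ((¬C ⊓ A) ⊓ (¬E ⊔ ¬B)) unsat w.r.t. T
   apply at x₀: ¬C⊑E
   open: L(x₀) ⊇ {A, E, ¬B, ¬C, ∀r.¬E, …} (+ ∃-successors)
2. Hence (¬C ⊓ A) ⊑ (E ⊓ B): not entailed.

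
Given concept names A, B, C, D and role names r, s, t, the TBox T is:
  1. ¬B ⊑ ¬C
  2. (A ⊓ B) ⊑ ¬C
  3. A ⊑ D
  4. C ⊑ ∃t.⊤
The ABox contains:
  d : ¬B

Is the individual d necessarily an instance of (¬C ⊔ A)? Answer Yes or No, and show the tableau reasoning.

Yes

1. d : (¬C ⊔ A)?  L(d) = {¬B} ∪ {(C ⊓ ¬A)}
   clash {C, ¬C} at d — d ∈ (¬C ⊔ A)
2. Hence d : (¬C ⊔ A): entailed.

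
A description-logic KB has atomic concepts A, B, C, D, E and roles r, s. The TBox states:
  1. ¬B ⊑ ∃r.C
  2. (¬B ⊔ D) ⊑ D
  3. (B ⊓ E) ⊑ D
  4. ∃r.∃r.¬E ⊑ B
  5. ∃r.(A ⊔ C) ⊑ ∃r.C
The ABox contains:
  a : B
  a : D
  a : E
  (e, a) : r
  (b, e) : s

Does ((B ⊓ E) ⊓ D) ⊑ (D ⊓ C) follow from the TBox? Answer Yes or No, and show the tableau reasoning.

1. ((B ⊓ E) ⊓ D) ⊑ (D ⊓ C)  ⇔  (((B ⊓ E) ⊓ D) ⊓ (¬D ⊔ ¬C)) unsat w.r.t. T
   open: L(x₀) ⊇ {B, D, E, ¬C, ∀r.(¬A ⊓ ¬C)}
2. Hence ((B ⊓ E) ⊓ D) ⊑ (D ⊓ C): not entailed.

No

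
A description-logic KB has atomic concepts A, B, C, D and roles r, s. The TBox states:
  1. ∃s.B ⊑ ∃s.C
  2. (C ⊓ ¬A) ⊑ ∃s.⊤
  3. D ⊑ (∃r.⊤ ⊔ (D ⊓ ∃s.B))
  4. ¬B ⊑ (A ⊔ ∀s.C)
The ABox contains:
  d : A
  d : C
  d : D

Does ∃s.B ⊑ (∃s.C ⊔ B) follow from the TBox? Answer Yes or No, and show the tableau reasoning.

1. ∃s.B ⊑ (∃s.C ⊔ B)  ⇔  (∃s.B ⊓ (∀s.¬C ⊓ ¬B)) unsat w.r.t. T
   all branches close; clash {C, ¬C} at an ∃-successor
2. Hence ∃s.B ⊑ (∃s.C ⊔ B): entailed.

Yes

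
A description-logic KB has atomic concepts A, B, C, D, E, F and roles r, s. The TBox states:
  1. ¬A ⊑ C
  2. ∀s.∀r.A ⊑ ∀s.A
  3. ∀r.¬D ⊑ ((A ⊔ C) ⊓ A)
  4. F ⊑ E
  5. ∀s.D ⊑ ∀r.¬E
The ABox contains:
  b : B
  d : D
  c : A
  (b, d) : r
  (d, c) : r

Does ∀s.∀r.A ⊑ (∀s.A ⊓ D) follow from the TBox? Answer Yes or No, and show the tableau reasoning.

1. ∀s.∀r.A ⊑ (∀s.A ⊓ D)  ⇔  (∀s.∀r.A ⊓ (∃s.¬A ⊔ ¬D)) unsat w.r.t. T
   apply at x₀: ∀s.∀r.A⊑∀s.A
   open: L(x₀) ⊇ {A, ¬D, ¬F, ∀s.A, ∀s.∀r.A, …} (+ ∃-successors)
2. Hence ∀s.∀r.A ⊑ (∀s.A ⊓ D): not entailed.

No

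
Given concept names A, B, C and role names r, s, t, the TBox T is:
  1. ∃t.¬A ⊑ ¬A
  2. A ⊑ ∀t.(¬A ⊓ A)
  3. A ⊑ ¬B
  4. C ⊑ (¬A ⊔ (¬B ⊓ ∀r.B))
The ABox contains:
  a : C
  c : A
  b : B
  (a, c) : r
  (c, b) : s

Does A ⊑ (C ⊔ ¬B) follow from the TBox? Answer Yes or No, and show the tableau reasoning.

1. A ⊑ (C ⊔ ¬B)  ⇔  (A ⊓ (¬C ⊓ B)) unsat w.r.t. T
   all branches close; clash {B, ¬B} at x₀
2. Hence A ⊑ (C ⊔ ¬B): entailed.

Yes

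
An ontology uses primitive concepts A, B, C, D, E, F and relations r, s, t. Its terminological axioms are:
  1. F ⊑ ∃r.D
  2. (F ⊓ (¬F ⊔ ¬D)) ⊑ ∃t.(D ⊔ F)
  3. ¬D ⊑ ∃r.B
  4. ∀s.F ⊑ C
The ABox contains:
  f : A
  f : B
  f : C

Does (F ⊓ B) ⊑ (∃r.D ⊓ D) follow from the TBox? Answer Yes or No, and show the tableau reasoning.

1. (F ⊓ B) ⊑ (∃r.D ⊓ D)  ⇔  ((F ⊓ B) ⊓ (∀r.¬D ⊔ ¬D)) unsat w.r.t. T
   apply at x₀: F⊑∃r.D
   open: L(x₀) ⊇ {B, F, ¬D, ∃r.B, ∃r.D, …} (+ ∃-successors)
2. Hence (F ⊓ B) ⊑ (∃r.D ⊓ D): not entailed.

No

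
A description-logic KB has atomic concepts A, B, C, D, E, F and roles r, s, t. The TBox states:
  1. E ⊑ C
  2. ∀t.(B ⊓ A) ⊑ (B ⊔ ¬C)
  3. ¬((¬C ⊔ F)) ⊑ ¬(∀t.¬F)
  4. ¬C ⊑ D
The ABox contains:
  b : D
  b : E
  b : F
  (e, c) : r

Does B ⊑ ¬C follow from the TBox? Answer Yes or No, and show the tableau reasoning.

1. B ⊑ ¬C  ⇔  (B ⊓ C) unsat w.r.t. T
   open: L(x₀) ⊇ {B, C, F, ∃t.(¬B ⊔ ¬A)} (+ ∃-successors)
2. Hence B ⊑ ¬C: not entailed.

No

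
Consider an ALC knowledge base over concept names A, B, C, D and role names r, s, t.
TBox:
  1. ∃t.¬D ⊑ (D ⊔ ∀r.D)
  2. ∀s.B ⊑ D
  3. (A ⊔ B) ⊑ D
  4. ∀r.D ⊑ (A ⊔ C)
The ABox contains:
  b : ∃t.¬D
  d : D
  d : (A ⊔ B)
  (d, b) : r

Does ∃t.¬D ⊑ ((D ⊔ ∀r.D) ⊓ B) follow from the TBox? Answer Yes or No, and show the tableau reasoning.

No

1. ∃t.¬D ⊑ ((D ⊔ ∀r.D) ⊓ B)  ⇔  (∃t.¬D ⊓ ((¬D ⊓ ∃r.¬D) ⊔ ¬B)) unsat w.r.t. T
   apply at x₀: ∃t.¬D⊑(D ⊔ ∀r.D)
   open: L(x₀) ⊇ {D, ¬A, ¬B, ∃r.¬D, ∃t.¬D} (+ ∃-successors)
2. Hence ∃t.¬D ⊑ ((D ⊔ ∀r.D) ⊓ B): not entailed.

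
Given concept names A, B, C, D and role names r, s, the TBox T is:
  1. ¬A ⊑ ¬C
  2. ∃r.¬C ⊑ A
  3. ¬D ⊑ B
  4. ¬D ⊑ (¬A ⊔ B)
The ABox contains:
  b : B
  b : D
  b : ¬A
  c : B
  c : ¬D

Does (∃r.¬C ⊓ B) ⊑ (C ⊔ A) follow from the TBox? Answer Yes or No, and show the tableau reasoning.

Yes

1. (∃r.¬C ⊓ B) ⊑ (C ⊔ A)  ⇔  ((∃r.¬C ⊓ B) ⊓ (¬C ⊓ ¬A)) unsat w.r.t. T
   all branches close; clash {A, ¬A} at x₀
2. Hence (∃r.¬C ⊓ B) ⊑ (C ⊔ A): entailed.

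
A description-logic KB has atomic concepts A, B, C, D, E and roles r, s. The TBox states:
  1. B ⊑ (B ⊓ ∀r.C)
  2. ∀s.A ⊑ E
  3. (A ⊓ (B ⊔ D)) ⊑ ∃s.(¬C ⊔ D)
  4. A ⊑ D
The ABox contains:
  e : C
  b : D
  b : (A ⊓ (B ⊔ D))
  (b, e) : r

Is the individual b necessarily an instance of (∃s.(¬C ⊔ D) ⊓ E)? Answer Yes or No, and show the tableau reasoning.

No

1. b : (∃s.(¬C ⊔ D) ⊓ E)?  L(b) = {D, (A ⊓ (B ⊔ D))} ∪ {(∀s.(C ⊓ ¬D) ⊔ ¬E)}
   apply at b: (A ⊓ (B ⊔ D))⊑∃s.(¬C ⊔ D)
   open: L(b) ⊇ {A, D, ¬B, ¬E, ∃s.(¬C ⊔ D), …} (+ ∃-successors) — b ∉ (∃s.(¬C ⊔ D) ⊓ E) possible
2. Hence b : (∃s.(¬C ⊔ D) ⊓ E): not entailed.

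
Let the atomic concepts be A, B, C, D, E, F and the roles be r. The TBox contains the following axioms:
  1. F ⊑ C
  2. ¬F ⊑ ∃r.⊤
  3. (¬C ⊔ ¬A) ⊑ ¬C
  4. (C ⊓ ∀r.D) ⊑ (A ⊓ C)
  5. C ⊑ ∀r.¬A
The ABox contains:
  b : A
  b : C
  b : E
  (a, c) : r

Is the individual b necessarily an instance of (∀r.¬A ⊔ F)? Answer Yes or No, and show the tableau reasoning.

1. b : (∀r.¬A ⊔ F)?  L(b) = {A, C, E} ∪ {(∃r.A ⊓ ¬F)}
   clash {C, ¬C} at b — b ∈ (∀r.¬A ⊔ F)
2. Hence b : (∀r.¬A ⊔ F): entailed.

Yes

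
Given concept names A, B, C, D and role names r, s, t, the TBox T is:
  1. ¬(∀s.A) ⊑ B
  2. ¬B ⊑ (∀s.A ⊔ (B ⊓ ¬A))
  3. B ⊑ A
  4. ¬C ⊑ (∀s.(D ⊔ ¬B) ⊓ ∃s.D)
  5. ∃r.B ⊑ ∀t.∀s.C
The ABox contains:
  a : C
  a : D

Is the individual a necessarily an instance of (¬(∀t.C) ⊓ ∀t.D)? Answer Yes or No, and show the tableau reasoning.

No

1. a : (¬(∀t.C) ⊓ ∀t.D)?  L(a) = {C, D} ∪ {(∀t.C ⊔ ∃t.¬D)}
   open: L(a) ⊇ {C, D, ¬B, ∀r.¬B, ∀s.A, …} — a ∉ (¬(∀t.C) ⊓ ∀t.D) possible
2. Hence a : (¬(∀t.C) ⊓ ∀t.D): not entailed.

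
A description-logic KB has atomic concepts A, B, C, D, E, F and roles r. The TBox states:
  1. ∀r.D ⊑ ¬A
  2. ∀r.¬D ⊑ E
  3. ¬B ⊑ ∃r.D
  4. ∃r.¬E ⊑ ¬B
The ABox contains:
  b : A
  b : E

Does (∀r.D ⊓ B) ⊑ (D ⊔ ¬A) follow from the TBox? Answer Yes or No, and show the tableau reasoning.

Yes

1. (∀r.D ⊓ B) ⊑ (D ⊔ ¬A)  ⇔  ((∀r.D ⊓ B) ⊓ (¬D ⊓ A)) unsat w.r.t. T
   all branches close; clash {B, ¬B} at x₀
2. Hence (∀r.D ⊓ B) ⊑ (D ⊔ ¬A): entailed.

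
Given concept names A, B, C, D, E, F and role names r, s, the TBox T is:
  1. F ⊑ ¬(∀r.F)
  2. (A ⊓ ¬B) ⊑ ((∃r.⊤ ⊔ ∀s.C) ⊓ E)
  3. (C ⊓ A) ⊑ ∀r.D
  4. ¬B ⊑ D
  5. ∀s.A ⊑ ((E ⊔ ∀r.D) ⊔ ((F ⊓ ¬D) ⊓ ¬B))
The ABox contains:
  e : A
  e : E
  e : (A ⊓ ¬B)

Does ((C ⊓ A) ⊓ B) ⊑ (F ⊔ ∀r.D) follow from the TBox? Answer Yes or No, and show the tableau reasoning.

1. ((C ⊓ A) ⊓ B) ⊑ (F ⊔ ∀r.D)  ⇔  (((C ⊓ A) ⊓ B) ⊓ (¬F ⊓ ∃r.¬D)) unsat w.r.t. T
   all branches close; clash {B, ¬B} at x₀
2. Hence ((C ⊓ A) ⊓ B) ⊑ (F ⊔ ∀r.D): entailed.

Yes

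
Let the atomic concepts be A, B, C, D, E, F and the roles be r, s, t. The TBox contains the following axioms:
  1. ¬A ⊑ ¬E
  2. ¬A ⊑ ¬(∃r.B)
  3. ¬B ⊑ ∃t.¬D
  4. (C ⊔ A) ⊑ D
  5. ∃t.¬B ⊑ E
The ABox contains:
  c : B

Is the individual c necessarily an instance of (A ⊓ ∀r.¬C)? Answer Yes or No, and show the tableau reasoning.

1. c : (A ⊓ ∀r.¬C)?  L(c) = {B} ∪ {(¬A ⊔ ∃r.C)}
   open: L(c) ⊇ {A, B, D, ∀t.B, ∃r.C} (+ ∃-successors) — c ∉ (A ⊓ ∀r.¬C) possible
2. Hence c : (A ⊓ ∀r.¬C): not entailed.

No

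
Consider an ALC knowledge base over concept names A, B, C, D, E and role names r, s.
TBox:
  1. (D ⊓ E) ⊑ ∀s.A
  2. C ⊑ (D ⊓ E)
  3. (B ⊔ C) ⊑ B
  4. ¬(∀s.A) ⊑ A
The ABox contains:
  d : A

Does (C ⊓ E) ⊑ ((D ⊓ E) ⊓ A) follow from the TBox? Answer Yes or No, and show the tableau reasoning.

No

1. (C ⊓ E) ⊑ ((D ⊓ E) ⊓ A)  ⇔  ((C ⊓ E) ⊓ ((¬D ⊔ ¬E) ⊔ ¬A)) unsat w.r.t. T
   apply at x₀: C⊑(D ⊓ E)
   open: L(x₀) ⊇ {B, C, D, E, ¬A, …}
2. Hence (C ⊓ E) ⊑ ((D ⊓ E) ⊓ A): not entailed.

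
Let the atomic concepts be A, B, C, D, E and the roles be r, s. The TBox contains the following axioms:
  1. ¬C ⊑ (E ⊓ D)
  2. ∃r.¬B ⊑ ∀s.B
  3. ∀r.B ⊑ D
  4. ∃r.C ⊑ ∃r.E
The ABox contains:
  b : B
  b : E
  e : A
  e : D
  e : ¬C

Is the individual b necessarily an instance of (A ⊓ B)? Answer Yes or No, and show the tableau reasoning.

No

1. b : (A ⊓ B)?  L(b) = {B, E} ∪ {(¬A ⊔ ¬B)}
   open: L(b) ⊇ {B, C, D, E, ¬A, …} — b ∉ (A ⊓ B) possible
2. Hence b : (A ⊓ B): not entailed.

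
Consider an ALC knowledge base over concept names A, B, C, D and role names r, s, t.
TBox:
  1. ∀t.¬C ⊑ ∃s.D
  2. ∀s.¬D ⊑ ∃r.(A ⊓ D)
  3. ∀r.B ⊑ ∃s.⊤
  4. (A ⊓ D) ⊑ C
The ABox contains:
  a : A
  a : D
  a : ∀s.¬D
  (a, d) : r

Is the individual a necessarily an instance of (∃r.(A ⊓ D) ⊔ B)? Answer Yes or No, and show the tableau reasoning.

Yes

1. a : (∃r.(A ⊓ D) ⊔ B)?  L(a) = {A, D, ∀s.¬D} ∪ {(∀r.(¬A ⊔ ¬D) ⊓ ¬B)}
   clash {D, ¬D} at an ∃-successor — a ∈ (∃r.(A ⊓ D) ⊔ B)
2. Hence a : (∃r.(A ⊓ D) ⊔ B): entailed.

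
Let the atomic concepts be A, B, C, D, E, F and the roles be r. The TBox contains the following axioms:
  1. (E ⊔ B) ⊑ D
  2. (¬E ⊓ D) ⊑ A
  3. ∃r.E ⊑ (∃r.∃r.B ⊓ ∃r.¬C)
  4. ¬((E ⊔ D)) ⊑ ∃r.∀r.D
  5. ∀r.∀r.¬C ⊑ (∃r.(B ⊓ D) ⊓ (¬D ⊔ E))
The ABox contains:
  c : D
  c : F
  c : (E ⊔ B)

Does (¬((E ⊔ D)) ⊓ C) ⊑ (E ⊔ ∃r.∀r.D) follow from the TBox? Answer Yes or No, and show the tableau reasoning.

1. (¬((E ⊔ D)) ⊓ C) ⊑ (E ⊔ ∃r.∀r.D)  ⇔  (((¬E ⊓ ¬D) ⊓ C) ⊓ (¬E ⊓ ∀r.∃r.¬D)) unsat w.r.t. T
   all branches close; clash {D, ¬D} at x₀
2. Hence (¬((E ⊔ D)) ⊓ C) ⊑ (E ⊔ ∃r.∀r.D): entailed.

Yes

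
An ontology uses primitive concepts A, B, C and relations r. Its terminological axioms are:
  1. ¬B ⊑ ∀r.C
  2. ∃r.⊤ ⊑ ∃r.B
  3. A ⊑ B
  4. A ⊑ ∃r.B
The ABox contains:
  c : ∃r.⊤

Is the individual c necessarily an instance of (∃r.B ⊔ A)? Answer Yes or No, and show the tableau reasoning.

1. c : (∃r.B ⊔ A)?  L(c) = {∃r.⊤} ∪ {(∀r.¬B ⊓ ¬A)}
   clash {B, ¬B} at an ∃-successor — c ∈ (∃r.B ⊔ A)
2. Hence c : (∃r.B ⊔ A): entailed.

Yes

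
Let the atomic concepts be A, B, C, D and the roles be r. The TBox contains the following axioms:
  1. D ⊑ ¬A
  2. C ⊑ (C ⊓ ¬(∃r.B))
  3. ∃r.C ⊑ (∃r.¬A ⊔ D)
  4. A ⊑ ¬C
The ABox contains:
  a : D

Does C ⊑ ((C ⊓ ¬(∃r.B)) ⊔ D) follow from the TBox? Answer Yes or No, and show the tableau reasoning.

Yes

1. C ⊑ ((C ⊓ ¬(∃r.B)) ⊔ D)  ⇔  (C ⊓ ((¬C ⊔ ∃r.B) ⊓ ¬D)) unsat w.r.t. T
   all branches close; clash {C, ¬C} at x₀
2. Hence C ⊑ ((C ⊓ ¬(∃r.B)) ⊔ D): entailed.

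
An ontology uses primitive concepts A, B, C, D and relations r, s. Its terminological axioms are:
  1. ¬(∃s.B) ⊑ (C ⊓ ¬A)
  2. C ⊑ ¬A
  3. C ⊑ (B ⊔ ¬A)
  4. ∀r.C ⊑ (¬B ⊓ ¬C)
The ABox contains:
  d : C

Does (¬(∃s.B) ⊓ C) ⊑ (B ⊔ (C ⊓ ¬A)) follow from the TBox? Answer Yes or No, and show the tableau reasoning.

1. (¬(∃s.B) ⊓ C) ⊑ (B ⊔ (C ⊓ ¬A))  ⇔  ((∀s.¬B ⊓ C) ⊓ (¬B ⊓ (¬C ⊔ A))) unsat w.r.t. T
   all branches close; clash {A, ¬A} at x₀
2. Hence (¬(∃s.B) ⊓ C) ⊑ (B ⊔ (C ⊓ ¬A)): entailed.

Yes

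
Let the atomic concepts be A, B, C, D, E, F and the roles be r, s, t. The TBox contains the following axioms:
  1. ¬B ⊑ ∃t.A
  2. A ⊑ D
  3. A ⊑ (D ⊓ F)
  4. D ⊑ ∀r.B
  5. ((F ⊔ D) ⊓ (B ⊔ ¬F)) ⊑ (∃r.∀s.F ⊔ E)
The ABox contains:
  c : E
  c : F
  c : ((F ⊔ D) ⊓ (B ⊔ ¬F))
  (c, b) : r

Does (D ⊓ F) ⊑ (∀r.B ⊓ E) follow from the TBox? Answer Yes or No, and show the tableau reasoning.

1. (D ⊓ F) ⊑ (∀r.B ⊓ E)  ⇔  ((D ⊓ F) ⊓ (∃r.¬B ⊔ ¬E)) unsat w.r.t. T
   apply at x₀: D⊑∀r.B
   open: L(x₀) ⊇ {B, D, F, ¬E, ∀r.B, …} (+ ∃-successors)
2. Hence (D ⊓ F) ⊑ (∀r.B ⊓ E): not entailed.

No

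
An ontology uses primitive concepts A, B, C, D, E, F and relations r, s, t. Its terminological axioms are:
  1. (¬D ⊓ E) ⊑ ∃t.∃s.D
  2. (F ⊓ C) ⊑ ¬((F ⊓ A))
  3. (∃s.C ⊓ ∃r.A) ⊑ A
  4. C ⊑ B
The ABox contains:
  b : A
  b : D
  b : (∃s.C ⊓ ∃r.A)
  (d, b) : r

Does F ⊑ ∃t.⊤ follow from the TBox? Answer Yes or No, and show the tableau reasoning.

No

1. F ⊑ ∃t.⊤  ⇔  (F ⊓ ∀t.⊥) unsat w.r.t. T
   open: L(x₀) ⊇ {D, F, ¬C, ∀s.¬C, ∀t.⊥}
2. Hence F ⊑ ∃t.⊤: not entailed.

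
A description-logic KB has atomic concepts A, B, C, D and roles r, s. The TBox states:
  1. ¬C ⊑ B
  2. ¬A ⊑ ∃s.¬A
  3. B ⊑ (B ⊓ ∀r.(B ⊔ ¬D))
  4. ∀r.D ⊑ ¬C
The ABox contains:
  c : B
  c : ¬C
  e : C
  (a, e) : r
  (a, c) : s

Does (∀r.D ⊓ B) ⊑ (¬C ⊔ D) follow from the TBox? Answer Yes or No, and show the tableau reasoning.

1. (∀r.D ⊓ B) ⊑ (¬C ⊔ D)  ⇔  ((∀r.D ⊓ B) ⊓ (C ⊓ ¬D)) unsat w.r.t. T
   all branches close; clash {C, ¬C} at x₀
2. Hence (∀r.D ⊓ B) ⊑ (¬C ⊔ D): entailed.

Yes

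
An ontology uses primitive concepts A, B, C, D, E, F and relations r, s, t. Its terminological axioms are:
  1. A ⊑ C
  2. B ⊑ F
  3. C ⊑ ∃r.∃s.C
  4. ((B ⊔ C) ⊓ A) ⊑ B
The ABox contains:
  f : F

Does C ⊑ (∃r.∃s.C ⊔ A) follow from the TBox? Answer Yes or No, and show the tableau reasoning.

Yes

1. C ⊑ (∃r.∃s.C ⊔ A)  ⇔  (C ⊓ (∀r.∀s.¬C ⊓ ¬A)) unsat w.r.t. T
   all branches close; clash {C, ¬C} at an ∃-successor
2. Hence C ⊑ (∃r.∃s.C ⊔ A): entailed.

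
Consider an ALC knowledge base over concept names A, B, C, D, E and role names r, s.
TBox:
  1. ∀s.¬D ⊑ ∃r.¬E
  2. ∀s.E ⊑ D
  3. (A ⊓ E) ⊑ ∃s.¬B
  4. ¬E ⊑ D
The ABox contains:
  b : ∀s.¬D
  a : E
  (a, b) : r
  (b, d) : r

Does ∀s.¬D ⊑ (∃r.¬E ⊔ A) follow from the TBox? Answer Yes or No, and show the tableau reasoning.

Yes

1. ∀s.¬D ⊑ (∃r.¬E ⊔ A)  ⇔  (∀s.¬D ⊓ (∀r.E ⊓ ¬A)) unsat w.r.t. T
   all branches close; clash {E, ¬E} at an ∃-successor
2. Hence ∀s.¬D ⊑ (∃r.¬E ⊔ A): entailed.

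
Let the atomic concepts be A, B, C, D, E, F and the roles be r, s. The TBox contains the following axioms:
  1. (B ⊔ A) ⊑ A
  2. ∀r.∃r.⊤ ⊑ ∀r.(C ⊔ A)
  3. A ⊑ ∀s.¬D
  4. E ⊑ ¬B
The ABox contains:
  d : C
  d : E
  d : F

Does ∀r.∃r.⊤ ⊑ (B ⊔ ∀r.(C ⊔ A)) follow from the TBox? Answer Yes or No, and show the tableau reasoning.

1. ∀r.∃r.⊤ ⊑ (B ⊔ ∀r.(C ⊔ A))  ⇔  (∀r.∃r.⊤ ⊓ (¬B ⊓ ∃r.(¬C ⊓ ¬A))) unsat w.r.t. T
   all branches close; clash {A, ¬A} at an ∃-successor
2. Hence ∀r.∃r.⊤ ⊑ (B ⊔ ∀r.(C ⊔ A)): entailed.

Yes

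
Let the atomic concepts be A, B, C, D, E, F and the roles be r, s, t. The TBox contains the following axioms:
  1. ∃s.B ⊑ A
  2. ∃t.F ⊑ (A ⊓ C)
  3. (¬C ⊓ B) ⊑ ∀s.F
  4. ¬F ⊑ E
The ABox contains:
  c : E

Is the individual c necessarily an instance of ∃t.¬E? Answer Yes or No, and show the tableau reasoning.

1. c : ∃t.¬E?  L(c) = {E} ∪ {∀t.E}
   open: L(c) ⊇ {C, E, ∀s.¬B, ∀t.E, ∀t.¬F} — c ∉ ∃t.¬E possible
2. Hence c : ∃t.¬E: not entailed.

No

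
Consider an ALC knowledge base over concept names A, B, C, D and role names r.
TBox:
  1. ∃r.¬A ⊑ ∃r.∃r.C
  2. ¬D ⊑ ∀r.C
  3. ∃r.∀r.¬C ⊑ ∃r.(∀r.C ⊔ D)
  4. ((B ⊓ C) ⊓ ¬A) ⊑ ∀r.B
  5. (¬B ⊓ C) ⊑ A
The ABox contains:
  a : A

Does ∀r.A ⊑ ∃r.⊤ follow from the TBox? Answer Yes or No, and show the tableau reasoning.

No

1. ∀r.A ⊑ ∃r.⊤  ⇔  (∀r.A ⊓ ∀r.⊥) unsat w.r.t. T
   open: L(x₀) ⊇ {B, D, ¬C, ∀r.A, ∀r.∃r.C, …}
2. Hence ∀r.A ⊑ ∃r.⊤: not entailed.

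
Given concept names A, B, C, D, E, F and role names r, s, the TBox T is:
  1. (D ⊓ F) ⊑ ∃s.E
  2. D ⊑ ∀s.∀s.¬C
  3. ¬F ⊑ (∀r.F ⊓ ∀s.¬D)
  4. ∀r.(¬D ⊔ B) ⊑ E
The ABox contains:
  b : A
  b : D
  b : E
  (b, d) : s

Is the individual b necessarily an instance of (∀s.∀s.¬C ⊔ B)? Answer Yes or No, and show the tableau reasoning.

1. b : (∀s.∀s.¬C ⊔ B)?  L(b) = {A, D, E} ∪ {(∃s.∃s.C ⊓ ¬B)}
   clash {C, ¬C} at an ∃-successor — b ∈ (∀s.∀s.¬C ⊔ B)
2. Hence b : (∀s.∀s.¬C ⊔ B): entailed.

Yes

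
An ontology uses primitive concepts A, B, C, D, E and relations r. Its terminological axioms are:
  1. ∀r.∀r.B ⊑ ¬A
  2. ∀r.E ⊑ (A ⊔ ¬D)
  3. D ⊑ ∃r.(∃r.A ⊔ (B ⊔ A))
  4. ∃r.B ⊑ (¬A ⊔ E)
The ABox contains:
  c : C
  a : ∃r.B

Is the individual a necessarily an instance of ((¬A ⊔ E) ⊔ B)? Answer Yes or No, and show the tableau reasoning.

1. a : ((¬A ⊔ E) ⊔ B)?  L(a) = {∃r.B} ∪ {((A ⊓ ¬E) ⊓ ¬B)}
   clash {E, ¬E} at a — a ∈ ((¬A ⊔ E) ⊔ B)
2. Hence a : ((¬A ⊔ E) ⊔ B): entailed.

Yes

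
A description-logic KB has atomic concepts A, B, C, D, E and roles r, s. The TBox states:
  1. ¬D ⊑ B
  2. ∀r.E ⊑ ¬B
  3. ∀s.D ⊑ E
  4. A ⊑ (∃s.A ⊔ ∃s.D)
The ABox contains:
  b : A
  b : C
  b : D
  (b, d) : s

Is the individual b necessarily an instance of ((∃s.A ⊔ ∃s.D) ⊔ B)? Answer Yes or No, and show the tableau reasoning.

Yes

1. b : ((∃s.A ⊔ ∃s.D) ⊔ B)?  L(b) = {A, C, D} ∪ {((∀s.¬A ⊓ ∀s.¬D) ⊓ ¬B)}
   clash {D, ¬D} at an ∃-successor — b ∈ ((∃s.A ⊔ ∃s.D) ⊔ B)
2. Hence b : ((∃s.A ⊔ ∃s.D) ⊔ B): entailed.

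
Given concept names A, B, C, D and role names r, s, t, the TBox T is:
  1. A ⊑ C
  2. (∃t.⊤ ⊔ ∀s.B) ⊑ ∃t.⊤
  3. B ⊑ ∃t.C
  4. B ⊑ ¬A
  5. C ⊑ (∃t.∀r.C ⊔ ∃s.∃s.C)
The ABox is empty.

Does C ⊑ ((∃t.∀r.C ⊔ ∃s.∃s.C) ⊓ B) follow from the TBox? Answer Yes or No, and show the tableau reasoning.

No

1. C ⊑ ((∃t.∀r.C ⊔ ∃s.∃s.C) ⊓ B)  ⇔  (C ⊓ ((∀t.∃r.¬C ⊓ ∀s.∀s.¬C) ⊔ ¬B)) unsat w.r.t. T
   apply at x₀: C⊑(∃t.∀r.C ⊔ ∃s.∃s.C)
   open: L(x₀) ⊇ {C, ¬B, ∀t.⊥, ∃s.¬B, ∃s.∃s.C} (+ ∃-successors)
2. Hence C ⊑ ((∃t.∀r.C ⊔ ∃s.∃s.C) ⊓ B): not entailed.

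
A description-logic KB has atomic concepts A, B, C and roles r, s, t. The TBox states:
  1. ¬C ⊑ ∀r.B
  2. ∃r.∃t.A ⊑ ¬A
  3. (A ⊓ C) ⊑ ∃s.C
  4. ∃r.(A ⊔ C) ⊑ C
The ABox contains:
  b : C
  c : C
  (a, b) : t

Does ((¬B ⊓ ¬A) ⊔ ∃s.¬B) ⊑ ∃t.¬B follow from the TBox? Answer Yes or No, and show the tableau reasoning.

1. ((¬B ⊓ ¬A) ⊔ ∃s.¬B) ⊑ ∃t.¬B  ⇔  (((¬B ⊓ ¬A) ⊔ ∃s.¬B) ⊓ ∀t.B) unsat w.r.t. T
   open: L(x₀) ⊇ {C, ¬A, ¬B, ∀t.B}
2. Hence ((¬B ⊓ ¬A) ⊔ ∃s.¬B) ⊑ ∃t.¬B: not entailed.

No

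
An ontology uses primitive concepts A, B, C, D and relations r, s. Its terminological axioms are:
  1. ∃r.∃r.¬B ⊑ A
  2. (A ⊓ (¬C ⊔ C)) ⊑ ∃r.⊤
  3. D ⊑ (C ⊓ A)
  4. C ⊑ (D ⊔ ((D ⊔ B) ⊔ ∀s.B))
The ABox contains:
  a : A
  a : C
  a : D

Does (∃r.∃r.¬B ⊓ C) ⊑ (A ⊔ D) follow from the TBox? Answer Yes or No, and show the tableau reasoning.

Yes

1. (∃r.∃r.¬B ⊓ C) ⊑ (A ⊔ D)  ⇔  ((∃r.∃r.¬B ⊓ C) ⊓ (¬A ⊓ ¬D)) unsat w.r.t. T
   all branches close; clash {A, ¬A} at x₀
2. Hence (∃r.∃r.¬B ⊓ C) ⊑ (A ⊔ D): entailed.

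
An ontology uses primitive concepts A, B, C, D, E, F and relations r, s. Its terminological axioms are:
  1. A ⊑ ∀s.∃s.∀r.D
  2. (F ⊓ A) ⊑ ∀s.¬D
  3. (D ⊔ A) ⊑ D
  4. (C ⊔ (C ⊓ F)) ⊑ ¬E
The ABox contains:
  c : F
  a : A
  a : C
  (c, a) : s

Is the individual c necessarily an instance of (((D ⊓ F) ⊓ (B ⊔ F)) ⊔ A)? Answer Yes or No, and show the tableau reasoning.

No

1. c : (((D ⊓ F) ⊓ (B ⊔ F)) ⊔ A)?  L(c) = {F} ∪ {(((¬D ⊔ ¬F) ⊔ (¬B ⊓ ¬F)) ⊓ ¬A)}
   open: L(c) ⊇ {F, ¬A, ¬C, ¬D} — c ∉ (((D ⊓ F) ⊓ (B ⊔ F)) ⊔ A) possible
2. Hence c : (((D ⊓ F) ⊓ (B ⊔ F)) ⊔ A): not entailed.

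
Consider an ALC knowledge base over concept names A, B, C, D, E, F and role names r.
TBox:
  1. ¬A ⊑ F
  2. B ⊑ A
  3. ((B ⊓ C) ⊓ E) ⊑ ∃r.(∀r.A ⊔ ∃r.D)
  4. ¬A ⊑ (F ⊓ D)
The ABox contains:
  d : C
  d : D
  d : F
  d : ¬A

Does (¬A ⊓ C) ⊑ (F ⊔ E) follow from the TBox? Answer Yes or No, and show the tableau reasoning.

1. (¬A ⊓ C) ⊑ (F ⊔ E)  ⇔  ((¬A ⊓ C) ⊓ (¬F ⊓ ¬E)) unsat w.r.t. T
   all branches close; clash {F, ¬F} at x₀
2. Hence (¬A ⊓ C) ⊑ (F ⊔ E): entailed.

Yes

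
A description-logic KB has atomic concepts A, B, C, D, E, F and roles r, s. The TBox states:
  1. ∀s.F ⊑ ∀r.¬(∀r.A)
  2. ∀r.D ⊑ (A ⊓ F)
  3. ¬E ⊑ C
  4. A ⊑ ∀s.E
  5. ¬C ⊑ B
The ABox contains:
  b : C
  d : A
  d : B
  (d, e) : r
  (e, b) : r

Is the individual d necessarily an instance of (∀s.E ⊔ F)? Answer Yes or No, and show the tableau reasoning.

Yes

1. d : (∀s.E ⊔ F)?  L(d) = {A, B} ∪ {(∃s.¬E ⊓ ¬F)}
   clash {F, ¬F} at d — d ∈ (∀s.E ⊔ F)
2. Hence d : (∀s.E ⊔ F): entailed.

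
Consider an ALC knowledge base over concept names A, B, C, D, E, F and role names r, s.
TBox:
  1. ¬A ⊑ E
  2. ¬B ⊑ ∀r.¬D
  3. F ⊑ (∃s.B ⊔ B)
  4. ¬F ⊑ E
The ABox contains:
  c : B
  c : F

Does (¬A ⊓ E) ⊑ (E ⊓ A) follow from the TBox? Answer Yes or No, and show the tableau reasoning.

No

1. (¬A ⊓ E) ⊑ (E ⊓ A)  ⇔  ((¬A ⊓ E) ⊓ (¬E ⊔ ¬A)) unsat w.r.t. T
   open: L(x₀) ⊇ {B, E, ¬A, ¬F}
2. Hence (¬A ⊓ E) ⊑ (E ⊓ A): not entailed.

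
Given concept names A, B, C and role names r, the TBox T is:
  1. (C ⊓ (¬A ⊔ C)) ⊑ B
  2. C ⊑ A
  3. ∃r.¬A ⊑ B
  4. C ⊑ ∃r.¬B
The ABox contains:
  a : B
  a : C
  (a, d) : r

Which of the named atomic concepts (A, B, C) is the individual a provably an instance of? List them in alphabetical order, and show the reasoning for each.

{A, B, C}

1. a : A?  L(a) = {B, C} ∪ {¬A}
   clash {A, ¬A} at a — a ∈ A
2. a : B?  L(a) = {B, C} ∪ {¬B}
   clash {B, ¬B} at a — a ∈ B
3. a : C?  L(a) = {B, C} ∪ {¬C}
   clash {C, ¬C} at a — a ∈ C
4. Entailed for a: {A, B, C}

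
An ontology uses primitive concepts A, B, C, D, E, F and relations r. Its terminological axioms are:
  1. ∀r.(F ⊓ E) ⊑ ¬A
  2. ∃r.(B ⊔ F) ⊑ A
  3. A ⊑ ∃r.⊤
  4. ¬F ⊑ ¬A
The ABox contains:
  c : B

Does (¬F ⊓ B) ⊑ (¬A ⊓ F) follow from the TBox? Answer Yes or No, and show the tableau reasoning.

No

1. (¬F ⊓ B) ⊑ (¬A ⊓ F)  ⇔  ((¬F ⊓ B) ⊓ (A ⊔ ¬F)) unsat w.r.t. T
   apply at x₀: ¬F⊑¬A
   open: L(x₀) ⊇ {B, ¬A, ¬F, ∀r.(¬B ⊓ ¬F)}
2. Hence (¬F ⊓ B) ⊑ (¬A ⊓ F): not entailed.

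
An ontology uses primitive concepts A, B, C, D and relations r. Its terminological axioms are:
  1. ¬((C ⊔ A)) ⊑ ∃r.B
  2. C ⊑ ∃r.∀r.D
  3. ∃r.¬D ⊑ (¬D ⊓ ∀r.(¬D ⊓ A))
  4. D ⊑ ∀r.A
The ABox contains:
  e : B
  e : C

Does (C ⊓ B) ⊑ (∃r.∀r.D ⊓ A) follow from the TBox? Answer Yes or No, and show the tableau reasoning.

No

1. (C ⊓ B) ⊑ (∃r.∀r.D ⊓ A)  ⇔  ((C ⊓ B) ⊓ (∀r.∃r.¬D ⊔ ¬A)) unsat w.r.t. T
   apply at x₀: C⊑∃r.∀r.D
   open: L(x₀) ⊇ {B, C, ¬A, ¬D, ∀r.D, …} (+ ∃-successors)
2. Hence (C ⊓ B) ⊑ (∃r.∀r.D ⊓ A): not entailed.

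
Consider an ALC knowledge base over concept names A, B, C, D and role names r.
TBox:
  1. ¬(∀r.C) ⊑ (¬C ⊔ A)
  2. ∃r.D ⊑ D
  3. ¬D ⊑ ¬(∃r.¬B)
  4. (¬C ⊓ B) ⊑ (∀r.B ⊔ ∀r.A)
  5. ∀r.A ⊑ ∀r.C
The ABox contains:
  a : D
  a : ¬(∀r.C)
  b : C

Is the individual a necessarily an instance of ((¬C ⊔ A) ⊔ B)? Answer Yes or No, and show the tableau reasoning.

Yes

1. a : ((¬C ⊔ A) ⊔ B)?  L(a) = {D, ¬(∀r.C)} ∪ {((C ⊓ ¬A) ⊓ ¬B)}
   clash {A, ¬A} at a — a ∈ ((¬C ⊔ A) ⊔ B)
2. Hence a : ((¬C ⊔ A) ⊔ B): entailed.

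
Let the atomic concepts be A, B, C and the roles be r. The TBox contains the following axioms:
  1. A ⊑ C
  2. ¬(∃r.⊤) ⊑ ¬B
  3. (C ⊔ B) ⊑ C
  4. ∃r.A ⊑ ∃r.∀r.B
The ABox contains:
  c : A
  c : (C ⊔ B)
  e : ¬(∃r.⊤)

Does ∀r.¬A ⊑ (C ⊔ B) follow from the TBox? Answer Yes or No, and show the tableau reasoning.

1. ∀r.¬A ⊑ (C ⊔ B)  ⇔  (∀r.¬A ⊓ (¬C ⊓ ¬B)) unsat w.r.t. T
   open: L(x₀) ⊇ {¬A, ¬B, ¬C, ∀r.¬A}
2. Hence ∀r.¬A ⊑ (C ⊔ B): not entailed.

No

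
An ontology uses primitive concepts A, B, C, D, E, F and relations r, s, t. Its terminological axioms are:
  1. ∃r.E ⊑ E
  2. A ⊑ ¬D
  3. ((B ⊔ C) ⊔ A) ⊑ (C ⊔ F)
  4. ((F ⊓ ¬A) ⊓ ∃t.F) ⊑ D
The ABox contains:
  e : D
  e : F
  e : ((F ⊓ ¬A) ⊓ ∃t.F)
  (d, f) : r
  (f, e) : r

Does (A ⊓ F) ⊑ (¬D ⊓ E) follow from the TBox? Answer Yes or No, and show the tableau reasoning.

No

1. (A ⊓ F) ⊑ (¬D ⊓ E)  ⇔  ((A ⊓ F) ⊓ (D ⊔ ¬E)) unsat w.r.t. T
   apply at x₀: A⊑¬D
   open: L(x₀) ⊇ {A, F, ¬D, ¬E, ∀r.¬E}
2. Hence (A ⊓ F) ⊑ (¬D ⊓ E): not entailed.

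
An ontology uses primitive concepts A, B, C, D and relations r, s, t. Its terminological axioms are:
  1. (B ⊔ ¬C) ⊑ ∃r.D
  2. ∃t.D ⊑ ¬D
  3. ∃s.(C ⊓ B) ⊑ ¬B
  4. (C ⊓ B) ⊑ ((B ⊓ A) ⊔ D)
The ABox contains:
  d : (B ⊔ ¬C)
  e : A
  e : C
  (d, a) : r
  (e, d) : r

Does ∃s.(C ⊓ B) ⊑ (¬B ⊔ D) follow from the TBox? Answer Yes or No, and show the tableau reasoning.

Yes

1. ∃s.(C ⊓ B) ⊑ (¬B ⊔ D)  ⇔  (∃s.(C ⊓ B) ⊓ (B ⊓ ¬D)) unsat w.r.t. T
   all branches close; clash {D, ¬D} at x₀
2. Hence ∃s.(C ⊓ B) ⊑ (¬B ⊔ D): entailed.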